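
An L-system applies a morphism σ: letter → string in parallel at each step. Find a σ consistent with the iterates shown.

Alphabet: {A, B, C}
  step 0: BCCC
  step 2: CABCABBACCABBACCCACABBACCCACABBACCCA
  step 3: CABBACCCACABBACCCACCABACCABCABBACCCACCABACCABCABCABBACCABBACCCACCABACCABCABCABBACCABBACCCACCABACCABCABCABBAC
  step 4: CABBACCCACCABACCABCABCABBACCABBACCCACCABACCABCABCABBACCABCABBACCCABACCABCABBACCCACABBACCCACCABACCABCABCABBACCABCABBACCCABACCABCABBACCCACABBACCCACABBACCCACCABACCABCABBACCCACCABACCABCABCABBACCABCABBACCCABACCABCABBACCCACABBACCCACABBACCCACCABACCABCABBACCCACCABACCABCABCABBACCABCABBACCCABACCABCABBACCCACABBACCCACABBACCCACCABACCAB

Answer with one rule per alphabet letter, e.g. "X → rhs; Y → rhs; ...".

  step 3 ⇒ step 4: CABBACCCACABBACCCACCABACCABCABBACCCACCABACCABCABCABBACCABBACCCACCABACCABCABCABBACCABBACCCACCABACCABCABCABBAC ⇒ CAB·BAC·CCA·CCA·BAC·CAB·CAB·CAB·BAC·CAB·BAC·CCA·CCA·BAC·CAB·CAB·CAB·BAC·CAB·CAB·BAC·CCA·BAC·CAB·CAB·BAC·CCA·CAB·BAC·CCA·CCA·BAC·CAB·CAB·CAB·BAC·CAB·CAB·BAC·CCA·BAC·CAB·CAB·BAC·CCA·CAB·BAC·CCA·CAB·BAC·CCA·CCA·BAC·CAB·CAB·BAC·CCA·CCA·BAC·CAB·CAB·CAB·BAC·CAB·CAB·BAC·CCA·BAC·CAB·CAB·BAC·CCA·CAB·BAC·CCA·CAB·BAC·CCA·CCA·BAC·CAB·CAB·BAC·CCA·CCA·BAC·CAB·CAB·CAB·BAC·CAB·CAB·BAC·CCA·BAC·CAB·CAB·BAC·CCA·CAB·BAC·CCA·CAB·BAC·CCA·CCA·BAC·CAB
    A ↦ BAC
    B ↦ CCA
    C ↦ CAB

A->BAC, B->CCA, C->CAB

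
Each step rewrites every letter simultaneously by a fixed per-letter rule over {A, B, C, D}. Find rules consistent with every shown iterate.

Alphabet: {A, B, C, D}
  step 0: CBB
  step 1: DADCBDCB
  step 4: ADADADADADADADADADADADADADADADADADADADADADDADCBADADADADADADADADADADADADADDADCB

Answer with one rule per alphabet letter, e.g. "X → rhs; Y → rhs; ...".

A->AD, B->DCB, C->DA, D->AD

  step 0 ⇒ step 1: CBB ⇒ DA·DCB·DCB
    B ↦ DCB
    C ↦ DA
    A ↦ AD  (constrained at step 1)
    D ↦ AD  (constrained at step 1)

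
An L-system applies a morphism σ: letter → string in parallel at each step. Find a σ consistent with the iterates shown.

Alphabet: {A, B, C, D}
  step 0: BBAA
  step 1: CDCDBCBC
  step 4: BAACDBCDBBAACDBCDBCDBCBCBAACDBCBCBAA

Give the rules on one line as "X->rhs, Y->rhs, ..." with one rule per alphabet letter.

  step 0 ⇒ step 1: BBAA ⇒ CD·CD·BC·BC
    A ↦ BC
    B ↦ CD
    C ↦ B  (constrained at step 1)
    D ↦ AA  (constrained at step 1)

A->BC, B->CD, C->B, D->AA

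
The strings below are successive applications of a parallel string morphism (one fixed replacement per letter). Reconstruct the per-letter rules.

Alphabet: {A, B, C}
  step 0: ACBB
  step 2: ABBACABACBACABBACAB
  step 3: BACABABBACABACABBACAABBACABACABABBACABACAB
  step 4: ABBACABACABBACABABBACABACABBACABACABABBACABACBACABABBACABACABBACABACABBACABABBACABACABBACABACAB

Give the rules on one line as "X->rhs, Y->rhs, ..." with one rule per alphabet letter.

A->BAC, B->AB, C->A

  step 3 ⇒ step 4: BACABABBACABACABBACAABBACABACABABBACABACAB ⇒ AB·BAC·A·BAC·AB·BAC·AB·AB·BAC·A·BAC·AB·BAC·A·BAC·AB·AB·BAC·A·BAC·BAC·AB·AB·BAC·A·BAC·AB·BAC·A·BAC·AB·BAC·AB·AB·BAC·A·BAC·AB·BAC·A·BAC·AB
    A ↦ BAC
    B ↦ AB
    C ↦ A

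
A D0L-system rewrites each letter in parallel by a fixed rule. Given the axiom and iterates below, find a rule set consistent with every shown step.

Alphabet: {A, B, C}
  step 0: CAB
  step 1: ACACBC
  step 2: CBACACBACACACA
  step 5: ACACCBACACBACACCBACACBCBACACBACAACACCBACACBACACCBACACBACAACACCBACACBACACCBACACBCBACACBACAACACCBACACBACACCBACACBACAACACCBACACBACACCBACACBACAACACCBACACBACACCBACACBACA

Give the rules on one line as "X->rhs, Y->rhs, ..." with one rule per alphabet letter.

A->CB, B->C, C->ACA

  step 1 ⇒ step 2: ACACBC ⇒ CB·ACA·CB·ACA·C·ACA
    A ↦ CB
    B ↦ C
    C ↦ ACA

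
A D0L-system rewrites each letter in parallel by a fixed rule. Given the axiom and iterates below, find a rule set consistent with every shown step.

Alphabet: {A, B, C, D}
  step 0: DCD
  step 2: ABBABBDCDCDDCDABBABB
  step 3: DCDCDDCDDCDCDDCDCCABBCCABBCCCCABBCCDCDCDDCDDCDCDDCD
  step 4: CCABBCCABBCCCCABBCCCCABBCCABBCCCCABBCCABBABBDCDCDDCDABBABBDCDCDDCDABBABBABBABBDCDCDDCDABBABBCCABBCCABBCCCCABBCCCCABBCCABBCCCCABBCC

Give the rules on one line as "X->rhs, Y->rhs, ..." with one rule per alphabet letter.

A->DC, B->DCD, C->ABB, D->CC

  step 3 ⇒ step 4: DCDCDDCDDCDCDDCDCCABBCCABBCCCCABBCCDCDCDDCDDCDCDDCD ⇒ CC·ABB·CC·ABB·CC·CC·ABB·CC·CC·ABB·CC·ABB·CC·CC·ABB·CC·ABB·ABB·DC·DCD·DCD·ABB·ABB·DC·DCD·DCD·ABB·ABB·ABB·ABB·DC·DCD·DCD·ABB·ABB·CC·ABB·CC·ABB·CC·CC·ABB·CC·CC·ABB·CC·ABB·CC·CC·ABB·CC
    A ↦ DC
    B ↦ DCD
    C ↦ ABB
    D ↦ CC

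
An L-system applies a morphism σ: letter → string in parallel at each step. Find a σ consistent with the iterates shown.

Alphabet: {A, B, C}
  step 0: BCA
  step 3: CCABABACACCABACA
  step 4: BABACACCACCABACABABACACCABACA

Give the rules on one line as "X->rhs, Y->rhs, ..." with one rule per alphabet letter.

A->CA, B->C, C->BA

  step 3 ⇒ step 4: CCABABACACCABACA ⇒ BA·BA·CA·C·CA·C·CA·BA·CA·BA·BA·CA·C·CA·BA·CA
    A ↦ CA
    B ↦ C
    C ↦ BA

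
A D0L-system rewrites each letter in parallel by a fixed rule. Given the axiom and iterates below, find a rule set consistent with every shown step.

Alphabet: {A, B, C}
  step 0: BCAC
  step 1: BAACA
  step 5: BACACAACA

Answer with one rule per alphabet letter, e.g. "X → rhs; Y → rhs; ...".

A->C, B->BA, C->A

  step 0 ⇒ step 1: BCAC ⇒ BA·A·C·A
    A ↦ C
    B ↦ BA
    C ↦ A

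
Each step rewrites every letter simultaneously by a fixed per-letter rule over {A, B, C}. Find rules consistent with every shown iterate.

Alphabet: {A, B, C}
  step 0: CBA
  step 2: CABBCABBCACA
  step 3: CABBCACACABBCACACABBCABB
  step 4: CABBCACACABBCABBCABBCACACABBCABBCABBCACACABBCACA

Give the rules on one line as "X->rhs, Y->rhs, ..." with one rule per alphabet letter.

A->BB, B->CA, C->CA

  step 3 ⇒ step 4: CABBCACACABBCACACABBCABB ⇒ CA·BB·CA·CA·CA·BB·CA·BB·CA·BB·CA·CA·CA·BB·CA·BB·CA·BB·CA·CA·CA·BB·CA·CA
    A ↦ BB
    B ↦ CA
    C ↦ CA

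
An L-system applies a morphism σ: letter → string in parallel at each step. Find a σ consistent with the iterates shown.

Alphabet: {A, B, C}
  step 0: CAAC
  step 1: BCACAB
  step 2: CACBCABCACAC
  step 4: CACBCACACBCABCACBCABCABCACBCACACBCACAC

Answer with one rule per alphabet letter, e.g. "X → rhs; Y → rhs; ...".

  step 1 ⇒ step 2: BCACAB ⇒ CAC·B·CA·B·CA·CAC
    A ↦ CA
    B ↦ CAC
    C ↦ B

A->CA, B->CAC, C->B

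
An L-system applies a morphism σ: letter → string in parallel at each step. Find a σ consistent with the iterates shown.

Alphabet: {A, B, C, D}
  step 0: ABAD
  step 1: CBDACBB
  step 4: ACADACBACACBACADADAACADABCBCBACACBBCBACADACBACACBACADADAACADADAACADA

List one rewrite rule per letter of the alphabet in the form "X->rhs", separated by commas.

  step 0 ⇒ step 1: ABAD ⇒ CB·DA·CB·B
    A ↦ CB
    B ↦ DA
    D ↦ B
    C ↦ ACA  (constrained at step 1)

A->CB, B->DA, C->ACA, D->B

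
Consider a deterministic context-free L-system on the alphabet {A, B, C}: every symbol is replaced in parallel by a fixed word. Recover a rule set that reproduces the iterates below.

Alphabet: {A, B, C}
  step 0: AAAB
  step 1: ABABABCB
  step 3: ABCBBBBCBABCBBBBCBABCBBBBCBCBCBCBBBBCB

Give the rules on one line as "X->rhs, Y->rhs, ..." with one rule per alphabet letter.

A->AB, B->CB, C->BBB

  step 0 ⇒ step 1: AAAB ⇒ AB·AB·AB·CB
    A ↦ AB
    B ↦ CB
    C ↦ BBB  (constrained at step 1)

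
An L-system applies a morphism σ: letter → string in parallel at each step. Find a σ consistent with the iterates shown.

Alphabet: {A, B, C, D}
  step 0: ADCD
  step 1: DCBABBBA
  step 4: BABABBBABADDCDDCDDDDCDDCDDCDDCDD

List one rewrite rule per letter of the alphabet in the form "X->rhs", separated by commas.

  step 0 ⇒ step 1: ADCD ⇒ DC·BA·BB·BA
    A ↦ DC
    C ↦ BB
    D ↦ BA
    B ↦ D  (constrained at step 1)

A->DC, B->D, C->BB, D->BA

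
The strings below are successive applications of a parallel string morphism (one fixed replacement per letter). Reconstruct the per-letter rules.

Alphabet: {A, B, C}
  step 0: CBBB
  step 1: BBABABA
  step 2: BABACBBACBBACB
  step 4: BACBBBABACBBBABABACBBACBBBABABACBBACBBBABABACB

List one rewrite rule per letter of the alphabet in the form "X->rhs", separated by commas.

A->CB, B->BA, C->B

  step 1 ⇒ step 2: BBABABA ⇒ BA·BA·CB·BA·CB·BA·CB
    A ↦ CB
    B ↦ BA
  step 0 ⇒ step 1: CBBB ⇒ B·BA·BA·BA
    C ↦ B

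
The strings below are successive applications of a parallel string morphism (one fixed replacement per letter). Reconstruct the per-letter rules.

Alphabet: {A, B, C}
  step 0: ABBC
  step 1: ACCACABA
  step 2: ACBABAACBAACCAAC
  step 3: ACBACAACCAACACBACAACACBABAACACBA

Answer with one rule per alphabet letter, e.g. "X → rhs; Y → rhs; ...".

  step 2 ⇒ step 3: ACBABAACBAACCAAC ⇒ AC·BA·CA·AC·CA·AC·AC·BA·CA·AC·AC·BA·BA·AC·AC·BA
    A ↦ AC
    B ↦ CA
    C ↦ BA

A->AC, B->CA, C->BA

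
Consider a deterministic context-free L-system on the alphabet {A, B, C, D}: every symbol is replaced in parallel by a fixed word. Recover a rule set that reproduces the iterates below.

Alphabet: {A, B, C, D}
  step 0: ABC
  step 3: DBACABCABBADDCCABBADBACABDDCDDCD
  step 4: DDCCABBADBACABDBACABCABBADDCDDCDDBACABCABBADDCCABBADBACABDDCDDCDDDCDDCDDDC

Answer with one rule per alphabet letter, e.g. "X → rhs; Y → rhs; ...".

  step 3 ⇒ step 4: DBACABCABBADDCCABBADBACABDDCDDCD ⇒ DDC·CAB·BA·D·BA·CAB·D·BA·CAB·CAB·BA·DDC·DDC·D·D·BA·CAB·CAB·BA·DDC·CAB·BA·D·BA·CAB·DDC·DDC·D·DDC·DDC·D·DDC
    A ↦ BA
    B ↦ CAB
    C ↦ D
    D ↦ DDC

A->BA, B->CAB, C->D, D->DDC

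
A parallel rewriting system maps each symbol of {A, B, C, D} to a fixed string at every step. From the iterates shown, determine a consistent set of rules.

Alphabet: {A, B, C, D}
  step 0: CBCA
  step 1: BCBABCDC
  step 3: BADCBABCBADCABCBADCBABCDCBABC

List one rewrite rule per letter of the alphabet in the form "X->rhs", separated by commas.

  step 0 ⇒ step 1: CBCA ⇒ BC·BA·BC·DC
    A ↦ DC
    B ↦ BA
    C ↦ BC
    D ↦ A  (constrained at step 1)

A->DC, B->BA, C->BC, D->A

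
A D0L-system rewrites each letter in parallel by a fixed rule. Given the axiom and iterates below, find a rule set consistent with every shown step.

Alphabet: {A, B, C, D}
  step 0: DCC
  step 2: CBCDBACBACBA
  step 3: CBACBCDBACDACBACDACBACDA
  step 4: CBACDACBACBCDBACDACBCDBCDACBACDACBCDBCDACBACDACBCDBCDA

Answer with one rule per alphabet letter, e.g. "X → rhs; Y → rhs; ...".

A->CDA, B->A, C->CB, D->CDB

  step 3 ⇒ step 4: CBACBCDBACDACBACDACBACDA ⇒ CB·A·CDA·CB·A·CB·CDB·A·CDA·CB·CDB·CDA·CB·A·CDA·CB·CDB·CDA·CB·A·CDA·CB·CDB·CDA
    A ↦ CDA
    B ↦ A
    C ↦ CB
    D ↦ CDB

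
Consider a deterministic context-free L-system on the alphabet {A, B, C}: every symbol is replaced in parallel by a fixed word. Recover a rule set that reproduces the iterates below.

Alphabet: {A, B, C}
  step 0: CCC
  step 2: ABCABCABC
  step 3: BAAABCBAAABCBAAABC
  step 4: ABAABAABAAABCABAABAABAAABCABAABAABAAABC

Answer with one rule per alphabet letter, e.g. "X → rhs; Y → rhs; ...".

  step 3 ⇒ step 4: BAAABCBAAABCBAAABC ⇒ A·BAA·BAA·BAA·A·BC·A·BAA·BAA·BAA·A·BC·A·BAA·BAA·BAA·A·BC
    A ↦ BAA
    B ↦ A
    C ↦ BC

A->BAA, B->A, C->BC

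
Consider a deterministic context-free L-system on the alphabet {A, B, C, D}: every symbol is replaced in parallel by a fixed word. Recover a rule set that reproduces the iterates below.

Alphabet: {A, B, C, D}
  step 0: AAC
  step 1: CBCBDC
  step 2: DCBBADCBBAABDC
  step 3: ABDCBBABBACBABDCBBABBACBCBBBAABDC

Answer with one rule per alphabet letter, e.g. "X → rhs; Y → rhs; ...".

A->CB, B->BBA, C->DC, D->AB

  step 2 ⇒ step 3: DCBBADCBBAABDC ⇒ AB·DC·BBA·BBA·CB·AB·DC·BBA·BBA·CB·CB·BBA·AB·DC
    A ↦ CB
    B ↦ BBA
    C ↦ DC
    D ↦ AB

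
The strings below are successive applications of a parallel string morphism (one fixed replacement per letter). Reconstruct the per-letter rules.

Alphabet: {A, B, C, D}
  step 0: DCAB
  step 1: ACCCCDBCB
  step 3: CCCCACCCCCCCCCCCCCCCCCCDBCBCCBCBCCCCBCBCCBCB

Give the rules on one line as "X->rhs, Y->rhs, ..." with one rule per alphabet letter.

A->CCD, B->BCB, C->CC, D->A

  step 0 ⇒ step 1: DCAB ⇒ A·CC·CCD·BCB
    A ↦ CCD
    B ↦ BCB
    C ↦ CC
    D ↦ A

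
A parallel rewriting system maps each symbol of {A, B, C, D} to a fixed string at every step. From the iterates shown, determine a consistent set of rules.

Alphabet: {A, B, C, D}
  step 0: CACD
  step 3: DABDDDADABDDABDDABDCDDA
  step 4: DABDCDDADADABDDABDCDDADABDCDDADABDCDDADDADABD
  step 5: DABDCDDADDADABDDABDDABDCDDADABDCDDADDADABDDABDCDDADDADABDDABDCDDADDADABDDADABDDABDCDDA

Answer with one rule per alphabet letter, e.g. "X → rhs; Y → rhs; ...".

  step 4 ⇒ step 5: DABDCDDADADABDDABDCDDADABDCDDADABDCDDADDADABD ⇒ DA·BD·CD·DA·D·DA·DA·BD·DA·BD·DA·BD·CD·DA·DA·BD·CD·DA·D·DA·DA·BD·DA·BD·CD·DA·D·DA·DA·BD·DA·BD·CD·DA·D·DA·DA·BD·DA·DA·BD·DA·BD·CD·DA
    A ↦ BD
    B ↦ CD
    C ↦ D
    D ↦ DA

A->BD, B->CD, C->D, D->DA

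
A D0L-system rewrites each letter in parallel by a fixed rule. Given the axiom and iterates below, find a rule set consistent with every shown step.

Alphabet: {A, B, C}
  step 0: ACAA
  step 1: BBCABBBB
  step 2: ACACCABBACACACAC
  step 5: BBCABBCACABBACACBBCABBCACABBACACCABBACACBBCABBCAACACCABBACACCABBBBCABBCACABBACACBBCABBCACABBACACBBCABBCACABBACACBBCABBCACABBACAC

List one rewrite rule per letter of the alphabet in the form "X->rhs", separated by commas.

A->BB, B->AC, C->CA

  step 1 ⇒ step 2: BBCABBBB ⇒ AC·AC·CA·BB·AC·AC·AC·AC
    A ↦ BB
    B ↦ AC
    C ↦ CA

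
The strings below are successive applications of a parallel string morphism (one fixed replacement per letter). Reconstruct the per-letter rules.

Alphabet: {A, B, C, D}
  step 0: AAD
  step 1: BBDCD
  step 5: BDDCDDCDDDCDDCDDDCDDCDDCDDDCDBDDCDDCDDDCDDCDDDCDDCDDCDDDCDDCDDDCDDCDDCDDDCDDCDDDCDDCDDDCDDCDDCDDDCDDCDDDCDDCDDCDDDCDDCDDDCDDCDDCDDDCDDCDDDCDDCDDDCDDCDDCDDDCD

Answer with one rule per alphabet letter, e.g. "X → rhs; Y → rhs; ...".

A->B, B->ACD, C->D, D->DCD

  step 0 ⇒ step 1: AAD ⇒ B·B·DCD
    A ↦ B
    D ↦ DCD
    B ↦ ACD  (constrained at step 1)
    C ↦ D  (constrained at step 1)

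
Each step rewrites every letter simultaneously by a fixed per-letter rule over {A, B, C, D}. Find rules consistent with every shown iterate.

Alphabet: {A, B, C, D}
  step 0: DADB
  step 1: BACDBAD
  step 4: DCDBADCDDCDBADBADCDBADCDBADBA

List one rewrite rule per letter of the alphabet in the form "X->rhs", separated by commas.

A->CD, B->D, C->D, D->BA

  step 0 ⇒ step 1: DADB ⇒ BA·CD·BA·D
    A ↦ CD
    B ↦ D
    D ↦ BA
    C ↦ D  (constrained at step 1)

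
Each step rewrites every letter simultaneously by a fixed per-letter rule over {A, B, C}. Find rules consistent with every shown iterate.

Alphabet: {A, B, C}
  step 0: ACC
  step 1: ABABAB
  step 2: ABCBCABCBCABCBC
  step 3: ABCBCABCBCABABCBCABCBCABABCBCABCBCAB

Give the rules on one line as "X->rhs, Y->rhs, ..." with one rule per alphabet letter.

A->AB, B->CBC, C->AB

  step 2 ⇒ step 3: ABCBCABCBCABCBC ⇒ AB·CBC·AB·CBC·AB·AB·CBC·AB·CBC·AB·AB·CBC·AB·CBC·AB
    A ↦ AB
    B ↦ CBC
    C ↦ AB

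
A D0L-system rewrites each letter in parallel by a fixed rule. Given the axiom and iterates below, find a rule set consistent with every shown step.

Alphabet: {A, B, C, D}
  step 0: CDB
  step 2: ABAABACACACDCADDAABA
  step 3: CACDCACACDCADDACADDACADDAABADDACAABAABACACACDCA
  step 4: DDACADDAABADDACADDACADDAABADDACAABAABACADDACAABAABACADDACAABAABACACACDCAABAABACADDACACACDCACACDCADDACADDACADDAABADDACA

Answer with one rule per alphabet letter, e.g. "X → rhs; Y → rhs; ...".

  step 3 ⇒ step 4: CACDCACACDCADDACADDACADDAABADDACAABAABACACACDCA ⇒ DDA·CA·DDA·ABA·DDA·CA·DDA·CA·DDA·ABA·DDA·CA·ABA·ABA·CA·DDA·CA·ABA·ABA·CA·DDA·CA·ABA·ABA·CA·CA·CD·CA·ABA·ABA·CA·DDA·CA·CA·CD·CA·CA·CD·CA·DDA·CA·DDA·CA·DDA·ABA·DDA·CA
    A ↦ CA
    B ↦ CD
    C ↦ DDA
    D ↦ ABA

A->CA, B->CD, C->DDA, D->ABA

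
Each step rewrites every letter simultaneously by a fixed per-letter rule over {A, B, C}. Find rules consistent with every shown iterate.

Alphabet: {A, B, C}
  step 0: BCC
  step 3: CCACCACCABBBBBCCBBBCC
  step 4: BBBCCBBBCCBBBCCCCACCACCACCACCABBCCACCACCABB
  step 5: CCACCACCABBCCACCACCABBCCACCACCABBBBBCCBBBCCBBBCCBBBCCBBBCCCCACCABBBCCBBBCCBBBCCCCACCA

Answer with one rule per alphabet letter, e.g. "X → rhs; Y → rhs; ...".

A->BCC, B->CCA, C->B

  step 4 ⇒ step 5: BBBCCBBBCCBBBCCCCACCACCACCACCABBCCACCACCABB ⇒ CCA·CCA·CCA·B·B·CCA·CCA·CCA·B·B·CCA·CCA·CCA·B·B·B·B·BCC·B·B·BCC·B·B·BCC·B·B·BCC·B·B·BCC·CCA·CCA·B·B·BCC·B·B·BCC·B·B·BCC·CCA·CCA
    A ↦ BCC
    B ↦ CCA
    C ↦ B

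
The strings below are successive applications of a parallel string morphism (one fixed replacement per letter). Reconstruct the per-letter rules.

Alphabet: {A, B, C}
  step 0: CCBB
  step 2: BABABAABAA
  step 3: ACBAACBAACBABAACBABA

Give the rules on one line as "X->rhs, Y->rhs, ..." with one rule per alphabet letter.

A->BA, B->AC, C->A

  step 2 ⇒ step 3: BABABAABAA ⇒ AC·BA·AC·BA·AC·BA·BA·AC·BA·BA
    A ↦ BA
    B ↦ AC
    C ↦ A  (constrained at step 0)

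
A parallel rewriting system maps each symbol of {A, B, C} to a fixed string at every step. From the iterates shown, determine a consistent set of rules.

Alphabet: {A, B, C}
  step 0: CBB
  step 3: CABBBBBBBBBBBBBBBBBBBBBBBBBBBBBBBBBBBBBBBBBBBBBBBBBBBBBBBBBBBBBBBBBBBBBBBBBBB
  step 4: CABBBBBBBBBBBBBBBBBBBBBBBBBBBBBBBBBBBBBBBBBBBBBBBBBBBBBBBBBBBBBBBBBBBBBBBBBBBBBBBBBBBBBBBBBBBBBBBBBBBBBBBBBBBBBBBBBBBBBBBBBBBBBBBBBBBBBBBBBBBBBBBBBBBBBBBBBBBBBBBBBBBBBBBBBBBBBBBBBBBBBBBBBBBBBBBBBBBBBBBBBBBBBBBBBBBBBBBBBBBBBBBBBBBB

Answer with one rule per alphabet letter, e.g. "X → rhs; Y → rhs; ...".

  step 3 ⇒ step 4: CABBBBBBBBBBBBBBBBBBBBBBBBBBBBBBBBBBBBBBBBBBBBBBBBBBBBBBBBBBBBBBBBBBBBBBBBBBB ⇒ CAB·BB·BBB·BBB·BBB·BBB·BBB·BBB·BBB·BBB·BBB·BBB·BBB·BBB·BBB·BBB·BBB·BBB·BBB·BBB·BBB·BBB·BBB·BBB·BBB·BBB·BBB·BBB·BBB·BBB·BBB·BBB·BBB·BBB·BBB·BBB·BBB·BBB·BBB·BBB·BBB·BBB·BBB·BBB·BBB·BBB·BBB·BBB·BBB·BBB·BBB·BBB·BBB·BBB·BBB·BBB·BBB·BBB·BBB·BBB·BBB·BBB·BBB·BBB·BBB·BBB·BBB·BBB·BBB·BBB·BBB·BBB·BBB·BBB·BBB·BBB·BBB
    A ↦ BB
    B ↦ BBB
    C ↦ CAB

A->BB, B->BBB, C->CAB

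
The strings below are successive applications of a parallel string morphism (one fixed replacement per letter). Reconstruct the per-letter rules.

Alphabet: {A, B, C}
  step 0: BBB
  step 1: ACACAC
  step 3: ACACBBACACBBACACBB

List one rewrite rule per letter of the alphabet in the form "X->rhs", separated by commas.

  step 0 ⇒ step 1: BBB ⇒ AC·AC·AC
    B ↦ AC
    A ↦ B  (constrained at step 1)
    C ↦ BAA  (constrained at step 1)

A->B, B->AC, C->BAA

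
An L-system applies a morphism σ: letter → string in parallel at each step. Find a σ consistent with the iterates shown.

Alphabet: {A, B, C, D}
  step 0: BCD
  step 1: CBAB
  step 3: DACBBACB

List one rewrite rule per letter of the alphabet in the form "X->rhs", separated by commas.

A->D, B->CB, C->A, D->B

  step 0 ⇒ step 1: BCD ⇒ CB·A·B
    B ↦ CB
    C ↦ A
    D ↦ B
    A ↦ D  (constrained at step 1)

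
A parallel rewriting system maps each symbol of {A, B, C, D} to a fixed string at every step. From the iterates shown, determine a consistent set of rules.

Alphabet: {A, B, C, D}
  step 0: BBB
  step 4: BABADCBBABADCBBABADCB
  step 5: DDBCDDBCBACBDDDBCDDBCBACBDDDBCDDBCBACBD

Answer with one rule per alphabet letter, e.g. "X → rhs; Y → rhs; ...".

  step 4 ⇒ step 5: BABADCBBABADCBBABADCB ⇒ D·DBC·D·DBC·BA·CB·D·D·DBC·D·DBC·BA·CB·D·D·DBC·D·DBC·BA·CB·D
    A ↦ DBC
    B ↦ D
    C ↦ CB
    D ↦ BA

A->DBC, B->D, C->CB, D->BA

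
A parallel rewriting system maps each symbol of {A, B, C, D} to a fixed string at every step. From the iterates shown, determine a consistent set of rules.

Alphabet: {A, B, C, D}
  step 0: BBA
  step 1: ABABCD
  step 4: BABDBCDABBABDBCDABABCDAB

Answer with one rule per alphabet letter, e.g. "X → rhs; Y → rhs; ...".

  step 0 ⇒ step 1: BBA ⇒ AB·AB·CD
    A ↦ CD
    B ↦ AB
    C ↦ D  (constrained at step 1)
    D ↦ B  (constrained at step 1)

A->CD, B->AB, C->D, D->B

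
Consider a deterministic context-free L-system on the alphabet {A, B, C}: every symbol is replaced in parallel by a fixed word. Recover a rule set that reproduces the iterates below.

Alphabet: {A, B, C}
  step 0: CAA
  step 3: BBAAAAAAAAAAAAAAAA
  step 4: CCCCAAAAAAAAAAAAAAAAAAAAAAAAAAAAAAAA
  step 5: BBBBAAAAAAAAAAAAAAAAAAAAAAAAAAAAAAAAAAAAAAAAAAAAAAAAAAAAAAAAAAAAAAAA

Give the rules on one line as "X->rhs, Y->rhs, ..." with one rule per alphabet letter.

  step 4 ⇒ step 5: CCCCAAAAAAAAAAAAAAAAAAAAAAAAAAAAAAAA ⇒ B·B·B·B·AA·AA·AA·AA·AA·AA·AA·AA·AA·AA·AA·AA·AA·AA·AA·AA·AA·AA·AA·AA·AA·AA·AA·AA·AA·AA·AA·AA·AA·AA·AA·AA
    A ↦ AA
    C ↦ B
  step 3 ⇒ step 4: BBAAAAAAAAAAAAAAAA ⇒ CC·CC·AA·AA·AA·AA·AA·AA·AA·AA·AA·AA·AA·AA·AA·AA·AA·AA
    B ↦ CC

A->AA, B->CC, C->B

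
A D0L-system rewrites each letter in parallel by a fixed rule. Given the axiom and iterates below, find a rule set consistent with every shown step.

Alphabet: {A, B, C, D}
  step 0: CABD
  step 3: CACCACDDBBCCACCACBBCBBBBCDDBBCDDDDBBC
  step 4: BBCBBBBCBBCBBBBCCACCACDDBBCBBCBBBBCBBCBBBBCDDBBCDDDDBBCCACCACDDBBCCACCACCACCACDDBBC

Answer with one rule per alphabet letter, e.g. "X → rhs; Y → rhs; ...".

A->BB, B->D, C->BBC, D->CAC

  step 3 ⇒ step 4: CACCACDDBBCCACCACBBCBBBBCDDBBCDDDDBBC ⇒ BBC·BB·BBC·BBC·BB·BBC·CAC·CAC·D·D·BBC·BBC·BB·BBC·BBC·BB·BBC·D·D·BBC·D·D·D·D·BBC·CAC·CAC·D·D·BBC·CAC·CAC·CAC·CAC·D·D·BBC
    A ↦ BB
    B ↦ D
    C ↦ BBC
    D ↦ CAC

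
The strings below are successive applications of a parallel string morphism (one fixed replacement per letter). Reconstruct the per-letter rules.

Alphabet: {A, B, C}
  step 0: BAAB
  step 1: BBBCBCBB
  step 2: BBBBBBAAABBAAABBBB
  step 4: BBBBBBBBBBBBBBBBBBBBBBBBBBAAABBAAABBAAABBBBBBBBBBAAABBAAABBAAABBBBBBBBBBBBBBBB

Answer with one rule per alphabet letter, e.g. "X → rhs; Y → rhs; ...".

A->BC, B->BB, C->AAA

  step 1 ⇒ step 2: BBBCBCBB ⇒ BB·BB·BB·AAA·BB·AAA·BB·BB
    B ↦ BB
    C ↦ AAA
  step 0 ⇒ step 1: BAAB ⇒ BB·BC·BC·BB
    A ↦ BC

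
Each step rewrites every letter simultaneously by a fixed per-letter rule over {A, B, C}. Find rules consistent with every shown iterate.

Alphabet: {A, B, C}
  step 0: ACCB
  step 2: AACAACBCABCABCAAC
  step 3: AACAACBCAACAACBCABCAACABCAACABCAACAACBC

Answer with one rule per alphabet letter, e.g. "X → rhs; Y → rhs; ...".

  step 2 ⇒ step 3: AACAACBCABCABCAAC ⇒ AAC·AAC·BC·AAC·AAC·BC·A·BC·AAC·A·BC·AAC·A·BC·AAC·AAC·BC
    A ↦ AAC
    B ↦ A
    C ↦ BC

A->AAC, B->A, C->BC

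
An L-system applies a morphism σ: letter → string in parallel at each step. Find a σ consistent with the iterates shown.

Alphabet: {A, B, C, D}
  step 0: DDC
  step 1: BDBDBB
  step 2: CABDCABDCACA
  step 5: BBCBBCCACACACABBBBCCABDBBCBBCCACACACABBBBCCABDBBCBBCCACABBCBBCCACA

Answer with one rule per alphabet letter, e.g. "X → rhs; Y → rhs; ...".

A->C, B->CA, C->BB, D->BD

  step 1 ⇒ step 2: BDBDBB ⇒ CA·BD·CA·BD·CA·CA
    B ↦ CA
    D ↦ BD
    A ↦ C  (constrained at step 2)
  step 0 ⇒ step 1: DDC ⇒ BD·BD·BB
    C ↦ BB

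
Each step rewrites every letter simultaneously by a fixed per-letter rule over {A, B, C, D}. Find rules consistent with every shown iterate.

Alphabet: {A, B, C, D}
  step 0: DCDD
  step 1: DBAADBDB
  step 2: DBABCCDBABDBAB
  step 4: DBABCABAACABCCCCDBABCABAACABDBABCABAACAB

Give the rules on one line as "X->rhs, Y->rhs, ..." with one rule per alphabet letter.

A->C, B->AB, C->AA, D->DB

  step 1 ⇒ step 2: DBAADBDB ⇒ DB·AB·C·C·DB·AB·DB·AB
    A ↦ C
    B ↦ AB
    D ↦ DB
  step 0 ⇒ step 1: DCDD ⇒ DB·AA·DB·DB
    C ↦ AA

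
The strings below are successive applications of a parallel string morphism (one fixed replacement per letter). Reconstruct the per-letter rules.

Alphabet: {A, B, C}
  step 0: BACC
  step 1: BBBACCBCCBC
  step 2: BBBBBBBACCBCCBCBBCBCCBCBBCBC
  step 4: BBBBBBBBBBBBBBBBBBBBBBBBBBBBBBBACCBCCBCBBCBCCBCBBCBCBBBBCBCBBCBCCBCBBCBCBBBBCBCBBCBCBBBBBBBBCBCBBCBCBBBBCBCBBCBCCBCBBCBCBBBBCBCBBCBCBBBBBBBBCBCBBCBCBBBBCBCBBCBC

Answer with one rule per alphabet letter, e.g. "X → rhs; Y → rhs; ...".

  step 1 ⇒ step 2: BBBACCBCCBC ⇒ BB·BB·BB·BAC·CBC·CBC·BB·CBC·CBC·BB·CBC
    A ↦ BAC
    B ↦ BB
    C ↦ CBC

A->BAC, B->BB, C->CBC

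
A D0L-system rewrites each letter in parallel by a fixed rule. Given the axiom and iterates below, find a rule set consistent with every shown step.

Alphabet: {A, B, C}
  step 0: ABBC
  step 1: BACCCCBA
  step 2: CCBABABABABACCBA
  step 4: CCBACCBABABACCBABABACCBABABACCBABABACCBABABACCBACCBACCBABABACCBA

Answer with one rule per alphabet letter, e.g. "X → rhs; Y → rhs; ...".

A->BA, B->CC, C->BA

  step 1 ⇒ step 2: BACCCCBA ⇒ CC·BA·BA·BA·BA·BA·CC·BA
    A ↦ BA
    B ↦ CC
    C ↦ BA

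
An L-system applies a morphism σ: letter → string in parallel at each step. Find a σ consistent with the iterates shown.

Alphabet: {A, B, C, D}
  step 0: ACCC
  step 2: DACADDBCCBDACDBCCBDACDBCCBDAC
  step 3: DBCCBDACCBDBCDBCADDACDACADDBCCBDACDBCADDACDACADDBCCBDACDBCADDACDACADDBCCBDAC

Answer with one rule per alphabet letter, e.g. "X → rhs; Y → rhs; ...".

  step 2 ⇒ step 3: DACADDBCCBDACDBCCBDACDBCCBDAC ⇒ DBC·CB·DAC·CB·DBC·DBC·AD·DAC·DAC·AD·DBC·CB·DAC·DBC·AD·DAC·DAC·AD·DBC·CB·DAC·DBC·AD·DAC·DAC·AD·DBC·CB·DAC
    A ↦ CB
    B ↦ AD
    C ↦ DAC
    D ↦ DBC

A->CB, B->AD, C->DAC, D->DBC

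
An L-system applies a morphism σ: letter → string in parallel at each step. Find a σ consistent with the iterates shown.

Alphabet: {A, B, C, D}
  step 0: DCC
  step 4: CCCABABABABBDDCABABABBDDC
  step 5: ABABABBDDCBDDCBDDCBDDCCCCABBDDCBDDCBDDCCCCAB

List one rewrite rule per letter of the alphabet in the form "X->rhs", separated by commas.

  step 4 ⇒ step 5: CCCABABABABBDDCABABABBDDC ⇒ AB·AB·AB·BDD·C·BDD·C·BDD·C·BDD·C·C·C·C·AB·BDD·C·BDD·C·BDD·C·C·C·C·AB
    A ↦ BDD
    B ↦ C
    C ↦ AB
    D ↦ C

A->BDD, B->C, C->AB, D->C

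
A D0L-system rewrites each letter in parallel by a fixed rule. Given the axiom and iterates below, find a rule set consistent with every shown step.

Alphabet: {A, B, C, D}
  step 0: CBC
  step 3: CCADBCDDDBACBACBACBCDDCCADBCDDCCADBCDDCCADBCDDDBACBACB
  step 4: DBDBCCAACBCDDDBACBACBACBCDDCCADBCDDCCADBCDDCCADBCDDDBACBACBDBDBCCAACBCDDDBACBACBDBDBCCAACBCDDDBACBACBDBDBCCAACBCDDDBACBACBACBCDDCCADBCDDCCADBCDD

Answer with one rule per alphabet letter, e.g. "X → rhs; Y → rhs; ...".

A->CCA, B->CDD, C->DB, D->ACB

  step 3 ⇒ step 4: CCADBCDDDBACBACBACBCDDCCADBCDDCCADBCDDCCADBCDDDBACBACB ⇒ DB·DB·CCA·ACB·CDD·DB·ACB·ACB·ACB·CDD·CCA·DB·CDD·CCA·DB·CDD·CCA·DB·CDD·DB·ACB·ACB·DB·DB·CCA·ACB·CDD·DB·ACB·ACB·DB·DB·CCA·ACB·CDD·DB·ACB·ACB·DB·DB·CCA·ACB·CDD·DB·ACB·ACB·ACB·CDD·CCA·DB·CDD·CCA·DB·CDD
    A ↦ CCA
    B ↦ CDD
    C ↦ DB
    D ↦ ACB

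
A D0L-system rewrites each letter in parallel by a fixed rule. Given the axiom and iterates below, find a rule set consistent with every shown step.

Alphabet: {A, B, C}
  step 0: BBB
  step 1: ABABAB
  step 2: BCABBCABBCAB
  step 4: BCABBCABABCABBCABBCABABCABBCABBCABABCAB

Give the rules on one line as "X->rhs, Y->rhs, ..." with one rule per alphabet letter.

A->BC, B->AB, C->A

  step 1 ⇒ step 2: ABABAB ⇒ BC·AB·BC·AB·BC·AB
    A ↦ BC
    B ↦ AB
    C ↦ A  (constrained at step 2)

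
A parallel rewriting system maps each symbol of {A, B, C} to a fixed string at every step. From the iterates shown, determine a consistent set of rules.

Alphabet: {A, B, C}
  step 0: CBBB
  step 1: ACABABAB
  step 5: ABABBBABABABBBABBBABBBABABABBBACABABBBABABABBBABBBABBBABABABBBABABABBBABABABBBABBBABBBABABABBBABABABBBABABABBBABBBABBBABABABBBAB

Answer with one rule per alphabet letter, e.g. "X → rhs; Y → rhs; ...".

A->BB, B->AB, C->AC

  step 0 ⇒ step 1: CBBB ⇒ AC·AB·AB·AB
    B ↦ AB
    C ↦ AC
    A ↦ BB  (constrained at step 1)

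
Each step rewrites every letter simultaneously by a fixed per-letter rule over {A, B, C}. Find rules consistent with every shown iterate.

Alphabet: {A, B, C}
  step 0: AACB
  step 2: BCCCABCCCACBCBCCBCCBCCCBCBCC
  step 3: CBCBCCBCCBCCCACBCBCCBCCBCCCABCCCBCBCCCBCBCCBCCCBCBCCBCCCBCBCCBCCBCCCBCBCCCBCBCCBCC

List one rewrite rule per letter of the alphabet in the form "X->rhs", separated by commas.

  step 2 ⇒ step 3: BCCCABCCCACBCBCCBCCBCCCBCBCC ⇒ CBC·BCC·BCC·BCC·CA·CBC·BCC·BCC·BCC·CA·BCC·CBC·BCC·CBC·BCC·BCC·CBC·BCC·BCC·CBC·BCC·BCC·BCC·CBC·BCC·CBC·BCC·BCC
    A ↦ CA
    B ↦ CBC
    C ↦ BCC

A->CA, B->CBC, C->BCC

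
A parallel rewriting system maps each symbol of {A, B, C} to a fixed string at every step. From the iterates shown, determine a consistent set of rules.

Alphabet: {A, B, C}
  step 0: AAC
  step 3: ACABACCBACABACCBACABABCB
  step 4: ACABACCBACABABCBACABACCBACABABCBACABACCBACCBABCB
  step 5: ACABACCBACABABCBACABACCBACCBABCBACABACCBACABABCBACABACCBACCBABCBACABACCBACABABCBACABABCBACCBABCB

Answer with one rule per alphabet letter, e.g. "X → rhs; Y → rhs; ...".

  step 4 ⇒ step 5: ACABACCBACABABCBACABACCBACABABCBACABACCBACCBABCB ⇒ AC·AB·AC·CB·AC·AB·AB·CB·AC·AB·AC·CB·AC·CB·AB·CB·AC·AB·AC·CB·AC·AB·AB·CB·AC·AB·AC·CB·AC·CB·AB·CB·AC·AB·AC·CB·AC·AB·AB·CB·AC·AB·AB·CB·AC·CB·AB·CB
    A ↦ AC
    B ↦ CB
    C ↦ AB

A->AC, B->CB, C->AB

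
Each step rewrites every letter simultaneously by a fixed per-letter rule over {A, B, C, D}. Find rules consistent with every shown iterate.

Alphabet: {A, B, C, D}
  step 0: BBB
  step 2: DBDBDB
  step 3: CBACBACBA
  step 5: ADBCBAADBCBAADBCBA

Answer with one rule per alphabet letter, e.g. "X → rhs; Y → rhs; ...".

  step 2 ⇒ step 3: DBDBDB ⇒ CB·A·CB·A·CB·A
    B ↦ A
    D ↦ CB
    A ↦ DB  (constrained at step 3)
    C ↦ B  (constrained at step 3)

A->DB, B->A, C->B, D->CB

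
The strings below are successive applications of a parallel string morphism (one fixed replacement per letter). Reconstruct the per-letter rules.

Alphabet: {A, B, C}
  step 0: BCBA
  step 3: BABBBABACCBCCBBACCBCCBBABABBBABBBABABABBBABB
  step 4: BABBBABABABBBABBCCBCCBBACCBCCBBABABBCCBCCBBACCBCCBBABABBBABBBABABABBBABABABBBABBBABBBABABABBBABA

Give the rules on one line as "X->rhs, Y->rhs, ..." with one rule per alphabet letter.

  step 3 ⇒ step 4: BABBBABACCBCCBBACCBCCBBABABBBABBBABABABBBABB ⇒ BA·BB·BA·BA·BA·BB·BA·BB·CCB·CCB·BA·CCB·CCB·BA·BA·BB·CCB·CCB·BA·CCB·CCB·BA·BA·BB·BA·BB·BA·BA·BA·BB·BA·BA·BA·BB·BA·BB·BA·BB·BA·BA·BA·BB·BA·BA
    A ↦ BB
    B ↦ BA
    C ↦ CCB

A->BB, B->BA, C->CCB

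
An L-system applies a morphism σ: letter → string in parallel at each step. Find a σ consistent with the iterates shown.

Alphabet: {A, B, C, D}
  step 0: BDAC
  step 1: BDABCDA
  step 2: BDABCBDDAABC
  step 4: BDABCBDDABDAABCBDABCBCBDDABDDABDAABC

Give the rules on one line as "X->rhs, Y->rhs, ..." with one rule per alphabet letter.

A->BC, B->BD, C->DA, D->A

  step 1 ⇒ step 2: BDABCDA ⇒ BD·A·BC·BD·DA·A·BC
    A ↦ BC
    B ↦ BD
    C ↦ DA
    D ↦ A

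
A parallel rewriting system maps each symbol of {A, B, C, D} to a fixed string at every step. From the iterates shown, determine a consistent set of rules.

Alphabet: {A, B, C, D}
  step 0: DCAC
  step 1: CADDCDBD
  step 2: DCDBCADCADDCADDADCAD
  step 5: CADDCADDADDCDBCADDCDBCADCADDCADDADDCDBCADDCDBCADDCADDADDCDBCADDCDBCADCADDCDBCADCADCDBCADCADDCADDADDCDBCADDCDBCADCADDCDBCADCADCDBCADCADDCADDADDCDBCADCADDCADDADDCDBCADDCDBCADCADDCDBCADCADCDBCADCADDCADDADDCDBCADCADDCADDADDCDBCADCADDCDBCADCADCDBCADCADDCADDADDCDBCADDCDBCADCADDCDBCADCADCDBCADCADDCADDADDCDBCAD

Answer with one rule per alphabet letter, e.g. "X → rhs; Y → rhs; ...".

  step 1 ⇒ step 2: CADDCDBD ⇒ D·CDB·CAD·CAD·D·CAD·DAD·CAD
    A ↦ CDB
    B ↦ DAD
    C ↦ D
    D ↦ CAD

A->CDB, B->DAD, C->D, D->CAD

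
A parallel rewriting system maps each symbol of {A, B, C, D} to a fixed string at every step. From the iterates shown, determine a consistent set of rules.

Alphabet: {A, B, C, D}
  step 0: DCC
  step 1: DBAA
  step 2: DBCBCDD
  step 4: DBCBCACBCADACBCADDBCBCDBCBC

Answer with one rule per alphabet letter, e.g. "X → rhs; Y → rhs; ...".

A->D, B->CBC, C->A, D->DB

  step 1 ⇒ step 2: DBAA ⇒ DB·CBC·D·D
    A ↦ D
    B ↦ CBC
    D ↦ DB
  step 0 ⇒ step 1: DCC ⇒ DB·A·A
    C ↦ A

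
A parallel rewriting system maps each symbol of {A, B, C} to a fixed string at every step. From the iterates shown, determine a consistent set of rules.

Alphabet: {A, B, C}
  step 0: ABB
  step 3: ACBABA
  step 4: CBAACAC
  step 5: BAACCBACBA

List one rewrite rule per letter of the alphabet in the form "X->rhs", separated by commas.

  step 4 ⇒ step 5: CBAACAC ⇒ BA·A·C·C·BA·C·BA
    A ↦ C
    B ↦ A
    C ↦ BA

A->C, B->A, C->BA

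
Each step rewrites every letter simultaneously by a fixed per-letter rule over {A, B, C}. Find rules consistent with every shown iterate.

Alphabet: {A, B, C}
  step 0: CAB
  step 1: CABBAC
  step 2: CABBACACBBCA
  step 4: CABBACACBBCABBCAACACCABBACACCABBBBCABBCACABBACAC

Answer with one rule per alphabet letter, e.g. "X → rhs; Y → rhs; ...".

  step 1 ⇒ step 2: CABBAC ⇒ CA·BB·AC·AC·BB·CA
    A ↦ BB
    B ↦ AC
    C ↦ CA

A->BB, B->AC, C->CA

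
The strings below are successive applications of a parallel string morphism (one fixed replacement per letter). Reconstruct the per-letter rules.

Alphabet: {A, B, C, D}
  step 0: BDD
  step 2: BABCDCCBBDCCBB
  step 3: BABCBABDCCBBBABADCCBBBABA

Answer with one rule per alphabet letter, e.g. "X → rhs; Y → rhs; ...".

A->BC, B->BA, C->B, D->DCC

  step 2 ⇒ step 3: BABCDCCBBDCCBB ⇒ BA·BC·BA·B·DCC·B·B·BA·BA·DCC·B·B·BA·BA
    A ↦ BC
    B ↦ BA
    C ↦ B
    D ↦ DCC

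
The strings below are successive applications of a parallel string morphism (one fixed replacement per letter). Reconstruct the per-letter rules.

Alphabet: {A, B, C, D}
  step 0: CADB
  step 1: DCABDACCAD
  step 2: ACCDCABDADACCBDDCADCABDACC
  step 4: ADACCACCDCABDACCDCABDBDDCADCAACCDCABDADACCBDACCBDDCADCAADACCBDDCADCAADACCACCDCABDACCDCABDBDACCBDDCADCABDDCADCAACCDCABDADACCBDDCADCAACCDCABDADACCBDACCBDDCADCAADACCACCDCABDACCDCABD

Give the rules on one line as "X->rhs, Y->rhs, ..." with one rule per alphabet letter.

A->BD, B->AD, C->DCA, D->ACC

  step 1 ⇒ step 2: DCABDACCAD ⇒ ACC·DCA·BD·AD·ACC·BD·DCA·DCA·BD·ACC
    A ↦ BD
    B ↦ AD
    C ↦ DCA
    D ↦ ACC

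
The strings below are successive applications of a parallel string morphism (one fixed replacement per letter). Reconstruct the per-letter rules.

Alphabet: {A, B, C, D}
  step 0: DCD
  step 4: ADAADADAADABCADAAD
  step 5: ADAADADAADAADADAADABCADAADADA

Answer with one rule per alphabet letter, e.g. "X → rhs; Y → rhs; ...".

  step 4 ⇒ step 5: ADAADADAADABCADAAD ⇒ AD·A·AD·AD·A·AD·A·AD·AD·A·AD·A·BC·AD·A·AD·AD·A
    A ↦ AD
    B ↦ A
    C ↦ BC
    D ↦ A

A->AD, B->A, C->BC, D->A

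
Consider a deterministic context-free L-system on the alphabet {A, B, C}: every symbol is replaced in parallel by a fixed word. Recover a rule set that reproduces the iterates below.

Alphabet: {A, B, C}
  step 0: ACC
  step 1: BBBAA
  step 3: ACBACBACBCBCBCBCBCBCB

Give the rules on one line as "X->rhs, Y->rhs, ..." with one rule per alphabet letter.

A->BBB, B->CB, C->A

  step 0 ⇒ step 1: ACC ⇒ BBB·A·A
    A ↦ BBB
    C ↦ A
    B ↦ CB  (constrained at step 1)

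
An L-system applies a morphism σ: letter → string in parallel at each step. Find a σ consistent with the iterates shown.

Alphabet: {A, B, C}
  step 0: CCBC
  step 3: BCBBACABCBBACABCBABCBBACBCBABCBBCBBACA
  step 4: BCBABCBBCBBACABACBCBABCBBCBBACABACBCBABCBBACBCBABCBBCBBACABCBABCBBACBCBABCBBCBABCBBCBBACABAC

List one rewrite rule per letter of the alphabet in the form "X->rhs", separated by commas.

A->BAC, B->BCB, C->A

  step 3 ⇒ step 4: BCBBACABCBBACABCBABCBBACBCBABCBBCBBACA ⇒ BCB·A·BCB·BCB·BAC·A·BAC·BCB·A·BCB·BCB·BAC·A·BAC·BCB·A·BCB·BAC·BCB·A·BCB·BCB·BAC·A·BCB·A·BCB·BAC·BCB·A·BCB·BCB·A·BCB·BCB·BAC·A·BAC
    A ↦ BAC
    B ↦ BCB
    C ↦ A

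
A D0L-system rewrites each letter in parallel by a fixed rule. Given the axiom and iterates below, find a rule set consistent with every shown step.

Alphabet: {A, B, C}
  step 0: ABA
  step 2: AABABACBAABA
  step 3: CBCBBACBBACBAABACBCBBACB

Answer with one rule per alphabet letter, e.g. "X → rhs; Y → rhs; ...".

A->CB, B->BA, C->AA

  step 2 ⇒ step 3: AABABACBAABA ⇒ CB·CB·BA·CB·BA·CB·AA·BA·CB·CB·BA·CB
    A ↦ CB
    B ↦ BA
    C ↦ AA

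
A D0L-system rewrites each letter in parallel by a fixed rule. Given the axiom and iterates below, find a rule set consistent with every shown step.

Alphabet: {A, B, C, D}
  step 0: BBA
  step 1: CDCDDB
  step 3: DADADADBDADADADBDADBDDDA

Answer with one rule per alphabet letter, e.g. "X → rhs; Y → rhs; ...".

  step 0 ⇒ step 1: BBA ⇒ CD·CD·DB
    A ↦ DB
    B ↦ CD
    C ↦ DD  (constrained at step 1)
    D ↦ DA  (constrained at step 1)

A->DB, B->CD, C->DD, D->DA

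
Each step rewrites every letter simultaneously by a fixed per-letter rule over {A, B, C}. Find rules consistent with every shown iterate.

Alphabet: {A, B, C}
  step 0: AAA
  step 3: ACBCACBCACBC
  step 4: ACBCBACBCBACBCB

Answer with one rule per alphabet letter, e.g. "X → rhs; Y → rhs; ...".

  step 3 ⇒ step 4: ACBCACBCACBC ⇒ AC·B·C·B·AC·B·C·B·AC·B·C·B
    A ↦ AC
    B ↦ C
    C ↦ B

A->AC, B->C, C->B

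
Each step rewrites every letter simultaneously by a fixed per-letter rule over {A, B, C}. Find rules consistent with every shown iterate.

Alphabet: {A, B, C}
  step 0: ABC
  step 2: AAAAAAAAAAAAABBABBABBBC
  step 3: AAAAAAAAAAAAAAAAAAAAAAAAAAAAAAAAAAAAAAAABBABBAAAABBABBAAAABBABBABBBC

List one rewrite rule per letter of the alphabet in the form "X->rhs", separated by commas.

  step 2 ⇒ step 3: AAAAAAAAAAAAABBABBABBBC ⇒ AAA·AAA·AAA·AAA·AAA·AAA·AAA·AAA·AAA·AAA·AAA·AAA·AAA·ABB·ABB·AAA·ABB·ABB·AAA·ABB·ABB·ABB·BC
    A ↦ AAA
    B ↦ ABB
    C ↦ BC

A->AAA, B->ABB, C->BC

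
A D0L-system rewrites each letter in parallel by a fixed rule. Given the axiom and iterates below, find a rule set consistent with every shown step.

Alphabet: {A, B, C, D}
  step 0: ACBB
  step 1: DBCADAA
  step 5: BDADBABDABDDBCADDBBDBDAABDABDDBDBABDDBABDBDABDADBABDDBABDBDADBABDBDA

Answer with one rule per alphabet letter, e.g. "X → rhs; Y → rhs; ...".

  step 0 ⇒ step 1: ACBB ⇒ DB·CAD·A·A
    A ↦ DB
    B ↦ A
    C ↦ CAD
    D ↦ BD  (constrained at step 1)

A->DB, B->A, C->CAD, D->BD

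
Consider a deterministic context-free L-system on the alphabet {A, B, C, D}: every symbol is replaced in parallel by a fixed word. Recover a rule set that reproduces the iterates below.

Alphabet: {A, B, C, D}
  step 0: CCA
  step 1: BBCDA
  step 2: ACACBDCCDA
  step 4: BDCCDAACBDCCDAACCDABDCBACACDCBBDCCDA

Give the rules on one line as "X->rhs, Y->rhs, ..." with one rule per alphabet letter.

A->CDA, B->AC, C->B, D->DC

  step 1 ⇒ step 2: BBCDA ⇒ AC·AC·B·DC·CDA
    A ↦ CDA
    B ↦ AC
    C ↦ B
    D ↦ DC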